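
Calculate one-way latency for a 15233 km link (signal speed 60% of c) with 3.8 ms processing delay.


Speed = 0.6 * 3e5 km/s = 180000 km/s
Propagation delay = 15233 / 180000 = 0.0846 s = 84.6278 ms
Processing delay = 3.8 ms
Total one-way latency = 88.4278 ms


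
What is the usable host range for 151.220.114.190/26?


Network: 151.220.114.128
Broadcast: 151.220.114.191
First usable = network + 1
Last usable = broadcast - 1
Range: 151.220.114.129 to 151.220.114.190


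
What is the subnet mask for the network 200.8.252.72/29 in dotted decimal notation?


/29 means 29 network bits, 3 host bits
Binary: 11111111111111111111111111111000
Mask: 255.255.255.248


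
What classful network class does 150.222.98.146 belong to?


First octet: 150
Binary: 10010110
10xxxxxx -> Class B (128-191)
Class B, default mask 255.255.0.0 (/16)


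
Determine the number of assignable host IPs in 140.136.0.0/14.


Host bits = 32 - 14 = 18
Total addresses = 2^18 = 262144
Usable = total - 2 (network and broadcast)
Usable hosts: 262142


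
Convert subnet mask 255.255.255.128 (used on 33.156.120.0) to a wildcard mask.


Subnet mask: 255.255.255.128
Wildcard = 255.255.255.255 - subnet mask
255 - 255 = 0
255 - 255 = 0
255 - 255 = 0
255 - 128 = 127
Wildcard: 0.0.0.127


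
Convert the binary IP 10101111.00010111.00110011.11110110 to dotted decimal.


10101111 = 175
00010111 = 23
00110011 = 51
11110110 = 246
IP: 175.23.51.246


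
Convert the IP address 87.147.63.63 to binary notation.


87 = 01010111
147 = 10010011
63 = 00111111
63 = 00111111
Binary: 01010111.10010011.00111111.00111111


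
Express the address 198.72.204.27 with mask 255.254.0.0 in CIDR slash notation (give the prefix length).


Binary: 11111111.11111110.00000000.00000000
Count leading 1s
Prefix: /15


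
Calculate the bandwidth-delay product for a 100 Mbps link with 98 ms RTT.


BDP = bandwidth * RTT
= 100 Mbps * 98 ms
= 100 * 1e6 * 98 / 1000 bits
= 9800000 bits
= 1225000 bytes
= 1196.2891 KB
BDP = 9800000 bits (1225000 bytes)


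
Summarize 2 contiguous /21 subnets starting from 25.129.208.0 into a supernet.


Original prefix: /21
Number of subnets: 2 = 2^1
New prefix = 21 - 1 = 20
Supernet: 25.129.208.0/20


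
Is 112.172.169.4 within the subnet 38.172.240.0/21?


Subnet network: 38.172.240.0
Test IP AND mask: 112.172.168.0
No, 112.172.169.4 is not in 38.172.240.0/21


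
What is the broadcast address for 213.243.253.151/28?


Network: 213.243.253.144/28
Host bits = 4
Set all host bits to 1:
Broadcast: 213.243.253.159


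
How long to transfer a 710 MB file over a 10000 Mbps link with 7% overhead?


Effective throughput = 10000 * (1 - 7/100) = 9300 Mbps
File size in Mb = 710 * 8 = 5680 Mb
Time = 5680 / 9300
Time = 0.6108 seconds


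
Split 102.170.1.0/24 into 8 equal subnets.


New prefix = 24 + 3 = 27
Each subnet has 32 addresses
  102.170.1.0/27
  102.170.1.32/27
  102.170.1.64/27
  102.170.1.96/27
  102.170.1.128/27
  102.170.1.160/27
  102.170.1.192/27
  102.170.1.224/27
Subnets: 102.170.1.0/27, 102.170.1.32/27, 102.170.1.64/27, 102.170.1.96/27, 102.170.1.128/27, 102.170.1.160/27, 102.170.1.192/27, 102.170.1.224/27


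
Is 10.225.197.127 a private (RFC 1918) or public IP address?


RFC 1918 private ranges:
  10.0.0.0/8 (10.0.0.0 - 10.255.255.255)
  172.16.0.0/12 (172.16.0.0 - 172.31.255.255)
  192.168.0.0/16 (192.168.0.0 - 192.168.255.255)
Private (in 10.0.0.0/8)


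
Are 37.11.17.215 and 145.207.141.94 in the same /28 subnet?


Mask: 255.255.255.240
37.11.17.215 AND mask = 37.11.17.208
145.207.141.94 AND mask = 145.207.141.80
No, different subnets (37.11.17.208 vs 145.207.141.80)


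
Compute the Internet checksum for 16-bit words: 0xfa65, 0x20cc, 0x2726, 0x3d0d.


Sum all words (with carry folding):
+ 0xfa65 = 0xfa65
+ 0x20cc = 0x1b32
+ 0x2726 = 0x4258
+ 0x3d0d = 0x7f65
One's complement: ~0x7f65
Checksum = 0x809a


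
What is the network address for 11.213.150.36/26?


IP:   00001011.11010101.10010110.00100100
Mask: 11111111.11111111.11111111.11000000
AND operation:
Net:  00001011.11010101.10010110.00000000
Network: 11.213.150.0/26


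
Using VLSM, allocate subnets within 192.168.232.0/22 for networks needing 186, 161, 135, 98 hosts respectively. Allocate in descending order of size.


186 hosts -> /24 (254 usable): 192.168.232.0/24
161 hosts -> /24 (254 usable): 192.168.233.0/24
135 hosts -> /24 (254 usable): 192.168.234.0/24
98 hosts -> /25 (126 usable): 192.168.235.0/25
Allocation: 192.168.232.0/24 (186 hosts, 254 usable); 192.168.233.0/24 (161 hosts, 254 usable); 192.168.234.0/24 (135 hosts, 254 usable); 192.168.235.0/25 (98 hosts, 126 usable)


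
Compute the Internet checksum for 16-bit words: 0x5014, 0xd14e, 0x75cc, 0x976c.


Sum all words (with carry folding):
+ 0x5014 = 0x5014
+ 0xd14e = 0x2163
+ 0x75cc = 0x972f
+ 0x976c = 0x2e9c
One's complement: ~0x2e9c
Checksum = 0xd163


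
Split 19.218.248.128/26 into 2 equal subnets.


New prefix = 26 + 1 = 27
Each subnet has 32 addresses
  19.218.248.128/27
  19.218.248.160/27
Subnets: 19.218.248.128/27, 19.218.248.160/27


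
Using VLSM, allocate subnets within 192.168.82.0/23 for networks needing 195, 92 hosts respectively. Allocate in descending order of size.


195 hosts -> /24 (254 usable): 192.168.82.0/24
92 hosts -> /25 (126 usable): 192.168.83.0/25
Allocation: 192.168.82.0/24 (195 hosts, 254 usable); 192.168.83.0/25 (92 hosts, 126 usable)


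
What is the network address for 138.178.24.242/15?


IP:   10001010.10110010.00011000.11110010
Mask: 11111111.11111110.00000000.00000000
AND operation:
Net:  10001010.10110010.00000000.00000000
Network: 138.178.0.0/15


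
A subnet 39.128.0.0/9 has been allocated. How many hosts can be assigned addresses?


Host bits = 32 - 9 = 23
Total addresses = 2^23 = 8388608
Usable = total - 2 (network and broadcast)
Usable hosts: 8388606


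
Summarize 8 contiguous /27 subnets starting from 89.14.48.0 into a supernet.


Original prefix: /27
Number of subnets: 8 = 2^3
New prefix = 27 - 3 = 24
Supernet: 89.14.48.0/24


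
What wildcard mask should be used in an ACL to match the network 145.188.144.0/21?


Subnet mask: 255.255.248.0
Wildcard = 255.255.255.255 - subnet mask
255 - 255 = 0
255 - 255 = 0
255 - 248 = 7
255 - 0 = 255
Wildcard: 0.0.7.255


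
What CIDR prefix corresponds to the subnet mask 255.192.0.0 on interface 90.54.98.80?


Binary: 11111111.11000000.00000000.00000000
Count leading 1s
Prefix: /10


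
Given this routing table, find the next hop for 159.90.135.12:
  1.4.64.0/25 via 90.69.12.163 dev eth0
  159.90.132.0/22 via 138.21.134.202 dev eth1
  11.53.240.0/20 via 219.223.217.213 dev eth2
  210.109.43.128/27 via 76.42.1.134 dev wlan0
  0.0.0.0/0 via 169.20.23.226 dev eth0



Longest prefix match for 159.90.135.12:
  /25 1.4.64.0: no
  /22 159.90.132.0: MATCH
  /20 11.53.240.0: no
  /27 210.109.43.128: no
  /0 0.0.0.0: MATCH
Selected: next-hop 138.21.134.202 via eth1 (matched /22)


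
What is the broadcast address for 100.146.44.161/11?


Network: 100.128.0.0/11
Host bits = 21
Set all host bits to 1:
Broadcast: 100.159.255.255


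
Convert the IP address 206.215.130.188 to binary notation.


206 = 11001110
215 = 11010111
130 = 10000010
188 = 10111100
Binary: 11001110.11010111.10000010.10111100


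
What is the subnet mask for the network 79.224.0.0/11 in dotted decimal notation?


/11 means 11 network bits, 21 host bits
Binary: 11111111111000000000000000000000
Mask: 255.224.0.0


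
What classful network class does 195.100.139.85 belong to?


First octet: 195
Binary: 11000011
110xxxxx -> Class C (192-223)
Class C, default mask 255.255.255.0 (/24)


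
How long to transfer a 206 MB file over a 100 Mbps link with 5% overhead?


Effective throughput = 100 * (1 - 5/100) = 95 Mbps
File size in Mb = 206 * 8 = 1648 Mb
Time = 1648 / 95
Time = 17.3474 seconds


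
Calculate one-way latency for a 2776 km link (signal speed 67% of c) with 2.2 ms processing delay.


Speed = 0.67 * 3e5 km/s = 201000 km/s
Propagation delay = 2776 / 201000 = 0.0138 s = 13.8109 ms
Processing delay = 2.2 ms
Total one-way latency = 16.0109 ms


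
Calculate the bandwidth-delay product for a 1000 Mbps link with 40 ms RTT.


BDP = bandwidth * RTT
= 1000 Mbps * 40 ms
= 1000 * 1e6 * 40 / 1000 bits
= 40000000 bits
= 5000000 bytes
= 4882.8125 KB
BDP = 40000000 bits (5000000 bytes)


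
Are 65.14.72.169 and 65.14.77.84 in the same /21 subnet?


Mask: 255.255.248.0
65.14.72.169 AND mask = 65.14.72.0
65.14.77.84 AND mask = 65.14.72.0
Yes, same subnet (65.14.72.0)


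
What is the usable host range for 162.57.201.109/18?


Network: 162.57.192.0
Broadcast: 162.57.255.255
First usable = network + 1
Last usable = broadcast - 1
Range: 162.57.192.1 to 162.57.255.254


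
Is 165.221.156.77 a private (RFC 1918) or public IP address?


RFC 1918 private ranges:
  10.0.0.0/8 (10.0.0.0 - 10.255.255.255)
  172.16.0.0/12 (172.16.0.0 - 172.31.255.255)
  192.168.0.0/16 (192.168.0.0 - 192.168.255.255)
Public (not in any RFC 1918 range)


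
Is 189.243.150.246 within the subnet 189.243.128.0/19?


Subnet network: 189.243.128.0
Test IP AND mask: 189.243.128.0
Yes, 189.243.150.246 is in 189.243.128.0/19


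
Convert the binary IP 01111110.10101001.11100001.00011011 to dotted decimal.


01111110 = 126
10101001 = 169
11100001 = 225
00011011 = 27
IP: 126.169.225.27


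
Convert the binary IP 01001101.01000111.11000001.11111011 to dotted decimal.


01001101 = 77
01000111 = 71
11000001 = 193
11111011 = 251
IP: 77.71.193.251


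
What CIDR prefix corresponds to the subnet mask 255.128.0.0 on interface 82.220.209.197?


Binary: 11111111.10000000.00000000.00000000
Count leading 1s
Prefix: /9


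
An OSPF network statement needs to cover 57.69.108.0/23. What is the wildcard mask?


Subnet mask: 255.255.254.0
Wildcard = 255.255.255.255 - subnet mask
255 - 255 = 0
255 - 255 = 0
255 - 254 = 1
255 - 0 = 255
Wildcard: 0.0.1.255


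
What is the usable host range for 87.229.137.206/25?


Network: 87.229.137.128
Broadcast: 87.229.137.255
First usable = network + 1
Last usable = broadcast - 1
Range: 87.229.137.129 to 87.229.137.254


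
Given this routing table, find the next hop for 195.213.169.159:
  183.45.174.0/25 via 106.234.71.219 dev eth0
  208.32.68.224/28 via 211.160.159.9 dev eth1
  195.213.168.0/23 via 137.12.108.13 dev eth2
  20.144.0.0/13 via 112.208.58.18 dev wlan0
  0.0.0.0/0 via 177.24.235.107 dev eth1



Longest prefix match for 195.213.169.159:
  /25 183.45.174.0: no
  /28 208.32.68.224: no
  /23 195.213.168.0: MATCH
  /13 20.144.0.0: no
  /0 0.0.0.0: MATCH
Selected: next-hop 137.12.108.13 via eth2 (matched /23)


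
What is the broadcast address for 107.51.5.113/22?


Network: 107.51.4.0/22
Host bits = 10
Set all host bits to 1:
Broadcast: 107.51.7.255


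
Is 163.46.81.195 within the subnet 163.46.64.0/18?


Subnet network: 163.46.64.0
Test IP AND mask: 163.46.64.0
Yes, 163.46.81.195 is in 163.46.64.0/18


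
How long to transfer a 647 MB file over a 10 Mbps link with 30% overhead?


Effective throughput = 10 * (1 - 30/100) = 7 Mbps
File size in Mb = 647 * 8 = 5176 Mb
Time = 5176 / 7
Time = 739.4286 seconds


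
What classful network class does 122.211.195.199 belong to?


First octet: 122
Binary: 01111010
0xxxxxxx -> Class A (1-126)
Class A, default mask 255.0.0.0 (/8)


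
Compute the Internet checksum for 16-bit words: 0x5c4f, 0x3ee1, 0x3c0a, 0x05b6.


Sum all words (with carry folding):
+ 0x5c4f = 0x5c4f
+ 0x3ee1 = 0x9b30
+ 0x3c0a = 0xd73a
+ 0x05b6 = 0xdcf0
One's complement: ~0xdcf0
Checksum = 0x230f


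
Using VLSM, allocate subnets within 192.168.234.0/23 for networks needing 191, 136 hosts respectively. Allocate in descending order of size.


191 hosts -> /24 (254 usable): 192.168.234.0/24
136 hosts -> /24 (254 usable): 192.168.235.0/24
Allocation: 192.168.234.0/24 (191 hosts, 254 usable); 192.168.235.0/24 (136 hosts, 254 usable)


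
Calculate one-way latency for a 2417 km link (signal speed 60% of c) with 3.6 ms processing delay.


Speed = 0.6 * 3e5 km/s = 180000 km/s
Propagation delay = 2417 / 180000 = 0.0134 s = 13.4278 ms
Processing delay = 3.6 ms
Total one-way latency = 17.0278 ms


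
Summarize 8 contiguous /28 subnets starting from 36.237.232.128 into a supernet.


Original prefix: /28
Number of subnets: 8 = 2^3
New prefix = 28 - 3 = 25
Supernet: 36.237.232.128/25


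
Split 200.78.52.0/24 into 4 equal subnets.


New prefix = 24 + 2 = 26
Each subnet has 64 addresses
  200.78.52.0/26
  200.78.52.64/26
  200.78.52.128/26
  200.78.52.192/26
Subnets: 200.78.52.0/26, 200.78.52.64/26, 200.78.52.128/26, 200.78.52.192/26


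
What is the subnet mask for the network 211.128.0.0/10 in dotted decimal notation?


/10 means 10 network bits, 22 host bits
Binary: 11111111110000000000000000000000
Mask: 255.192.0.0


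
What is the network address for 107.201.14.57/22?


IP:   01101011.11001001.00001110.00111001
Mask: 11111111.11111111.11111100.00000000
AND operation:
Net:  01101011.11001001.00001100.00000000
Network: 107.201.12.0/22


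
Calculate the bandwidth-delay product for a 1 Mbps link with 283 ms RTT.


BDP = bandwidth * RTT
= 1 Mbps * 283 ms
= 1 * 1e6 * 283 / 1000 bits
= 283000 bits
= 35375 bytes
= 34.5459 KB
BDP = 283000 bits (35375 bytes)


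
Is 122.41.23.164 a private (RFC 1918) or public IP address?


RFC 1918 private ranges:
  10.0.0.0/8 (10.0.0.0 - 10.255.255.255)
  172.16.0.0/12 (172.16.0.0 - 172.31.255.255)
  192.168.0.0/16 (192.168.0.0 - 192.168.255.255)
Public (not in any RFC 1918 range)


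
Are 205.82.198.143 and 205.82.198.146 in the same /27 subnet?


Mask: 255.255.255.224
205.82.198.143 AND mask = 205.82.198.128
205.82.198.146 AND mask = 205.82.198.128
Yes, same subnet (205.82.198.128)


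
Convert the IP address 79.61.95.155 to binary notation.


79 = 01001111
61 = 00111101
95 = 01011111
155 = 10011011
Binary: 01001111.00111101.01011111.10011011


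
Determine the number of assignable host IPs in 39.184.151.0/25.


Host bits = 32 - 25 = 7
Total addresses = 2^7 = 128
Usable = total - 2 (network and broadcast)
Usable hosts: 126


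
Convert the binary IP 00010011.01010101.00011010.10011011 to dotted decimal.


00010011 = 19
01010101 = 85
00011010 = 26
10011011 = 155
IP: 19.85.26.155


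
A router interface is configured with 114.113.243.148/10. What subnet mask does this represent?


/10 means 10 network bits, 22 host bits
Binary: 11111111110000000000000000000000
Mask: 255.192.0.0


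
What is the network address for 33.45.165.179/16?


IP:   00100001.00101101.10100101.10110011
Mask: 11111111.11111111.00000000.00000000
AND operation:
Net:  00100001.00101101.00000000.00000000
Network: 33.45.0.0/16


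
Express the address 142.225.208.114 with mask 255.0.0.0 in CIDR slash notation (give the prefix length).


Binary: 11111111.00000000.00000000.00000000
Count leading 1s
Prefix: /8


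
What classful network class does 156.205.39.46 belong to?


First octet: 156
Binary: 10011100
10xxxxxx -> Class B (128-191)
Class B, default mask 255.255.0.0 (/16)


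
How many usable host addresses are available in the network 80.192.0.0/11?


Host bits = 32 - 11 = 21
Total addresses = 2^21 = 2097152
Usable = total - 2 (network and broadcast)
Usable hosts: 2097150


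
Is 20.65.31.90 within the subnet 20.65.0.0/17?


Subnet network: 20.65.0.0
Test IP AND mask: 20.65.0.0
Yes, 20.65.31.90 is in 20.65.0.0/17


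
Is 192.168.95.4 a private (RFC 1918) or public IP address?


RFC 1918 private ranges:
  10.0.0.0/8 (10.0.0.0 - 10.255.255.255)
  172.16.0.0/12 (172.16.0.0 - 172.31.255.255)
  192.168.0.0/16 (192.168.0.0 - 192.168.255.255)
Private (in 192.168.0.0/16)


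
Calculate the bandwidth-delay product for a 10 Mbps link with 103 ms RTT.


BDP = bandwidth * RTT
= 10 Mbps * 103 ms
= 10 * 1e6 * 103 / 1000 bits
= 1030000 bits
= 128750 bytes
= 125.7324 KB
BDP = 1030000 bits (128750 bytes)


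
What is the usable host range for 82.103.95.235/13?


Network: 82.96.0.0
Broadcast: 82.103.255.255
First usable = network + 1
Last usable = broadcast - 1
Range: 82.96.0.1 to 82.103.255.254


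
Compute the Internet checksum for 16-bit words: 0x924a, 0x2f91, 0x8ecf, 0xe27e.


Sum all words (with carry folding):
+ 0x924a = 0x924a
+ 0x2f91 = 0xc1db
+ 0x8ecf = 0x50ab
+ 0xe27e = 0x332a
One's complement: ~0x332a
Checksum = 0xccd5


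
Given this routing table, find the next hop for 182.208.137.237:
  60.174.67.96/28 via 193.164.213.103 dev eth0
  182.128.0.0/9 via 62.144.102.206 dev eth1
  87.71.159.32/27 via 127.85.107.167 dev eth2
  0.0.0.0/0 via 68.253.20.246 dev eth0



Longest prefix match for 182.208.137.237:
  /28 60.174.67.96: no
  /9 182.128.0.0: MATCH
  /27 87.71.159.32: no
  /0 0.0.0.0: MATCH
Selected: next-hop 62.144.102.206 via eth1 (matched /9)


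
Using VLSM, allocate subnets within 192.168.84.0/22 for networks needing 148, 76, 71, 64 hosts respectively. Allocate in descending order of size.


148 hosts -> /24 (254 usable): 192.168.84.0/24
76 hosts -> /25 (126 usable): 192.168.85.0/25
71 hosts -> /25 (126 usable): 192.168.85.128/25
64 hosts -> /25 (126 usable): 192.168.86.0/25
Allocation: 192.168.84.0/24 (148 hosts, 254 usable); 192.168.85.0/25 (76 hosts, 126 usable); 192.168.85.128/25 (71 hosts, 126 usable); 192.168.86.0/25 (64 hosts, 126 usable)


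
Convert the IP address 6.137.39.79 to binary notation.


6 = 00000110
137 = 10001001
39 = 00100111
79 = 01001111
Binary: 00000110.10001001.00100111.01001111


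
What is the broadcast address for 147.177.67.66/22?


Network: 147.177.64.0/22
Host bits = 10
Set all host bits to 1:
Broadcast: 147.177.67.255


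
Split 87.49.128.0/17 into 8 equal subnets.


New prefix = 17 + 3 = 20
Each subnet has 4096 addresses
  87.49.128.0/20
  87.49.144.0/20
  87.49.160.0/20
  87.49.176.0/20
  87.49.192.0/20
  87.49.208.0/20
  87.49.224.0/20
  87.49.240.0/20
Subnets: 87.49.128.0/20, 87.49.144.0/20, 87.49.160.0/20, 87.49.176.0/20, 87.49.192.0/20, 87.49.208.0/20, 87.49.224.0/20, 87.49.240.0/20


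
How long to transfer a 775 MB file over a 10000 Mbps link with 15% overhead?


Effective throughput = 10000 * (1 - 15/100) = 8500 Mbps
File size in Mb = 775 * 8 = 6200 Mb
Time = 6200 / 8500
Time = 0.7294 seconds


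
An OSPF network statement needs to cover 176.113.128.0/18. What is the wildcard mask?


Subnet mask: 255.255.192.0
Wildcard = 255.255.255.255 - subnet mask
255 - 255 = 0
255 - 255 = 0
255 - 192 = 63
255 - 0 = 255
Wildcard: 0.0.63.255


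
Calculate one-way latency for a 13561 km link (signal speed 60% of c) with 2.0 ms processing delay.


Speed = 0.6 * 3e5 km/s = 180000 km/s
Propagation delay = 13561 / 180000 = 0.0753 s = 75.3389 ms
Processing delay = 2.0 ms
Total one-way latency = 77.3389 ms


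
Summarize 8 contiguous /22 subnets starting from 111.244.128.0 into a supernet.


Original prefix: /22
Number of subnets: 8 = 2^3
New prefix = 22 - 3 = 19
Supernet: 111.244.128.0/19


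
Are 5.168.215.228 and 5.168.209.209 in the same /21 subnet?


Mask: 255.255.248.0
5.168.215.228 AND mask = 5.168.208.0
5.168.209.209 AND mask = 5.168.208.0
Yes, same subnet (5.168.208.0)


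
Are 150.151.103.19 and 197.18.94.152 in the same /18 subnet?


Mask: 255.255.192.0
150.151.103.19 AND mask = 150.151.64.0
197.18.94.152 AND mask = 197.18.64.0
No, different subnets (150.151.64.0 vs 197.18.64.0)


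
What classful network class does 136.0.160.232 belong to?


First octet: 136
Binary: 10001000
10xxxxxx -> Class B (128-191)
Class B, default mask 255.255.0.0 (/16)


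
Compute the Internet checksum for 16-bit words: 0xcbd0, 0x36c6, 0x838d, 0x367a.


Sum all words (with carry folding):
+ 0xcbd0 = 0xcbd0
+ 0x36c6 = 0x0297
+ 0x838d = 0x8624
+ 0x367a = 0xbc9e
One's complement: ~0xbc9e
Checksum = 0x4361


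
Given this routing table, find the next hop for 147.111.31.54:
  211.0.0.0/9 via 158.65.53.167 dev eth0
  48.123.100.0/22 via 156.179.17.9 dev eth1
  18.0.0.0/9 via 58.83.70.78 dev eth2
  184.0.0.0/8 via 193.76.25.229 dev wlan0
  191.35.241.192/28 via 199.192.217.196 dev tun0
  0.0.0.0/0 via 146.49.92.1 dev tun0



Longest prefix match for 147.111.31.54:
  /9 211.0.0.0: no
  /22 48.123.100.0: no
  /9 18.0.0.0: no
  /8 184.0.0.0: no
  /28 191.35.241.192: no
  /0 0.0.0.0: MATCH
Selected: next-hop 146.49.92.1 via tun0 (matched /0)


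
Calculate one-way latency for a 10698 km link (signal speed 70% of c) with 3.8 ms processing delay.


Speed = 0.7 * 3e5 km/s = 210000 km/s
Propagation delay = 10698 / 210000 = 0.0509 s = 50.9429 ms
Processing delay = 3.8 ms
Total one-way latency = 54.7429 ms


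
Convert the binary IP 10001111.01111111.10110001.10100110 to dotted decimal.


10001111 = 143
01111111 = 127
10110001 = 177
10100110 = 166
IP: 143.127.177.166


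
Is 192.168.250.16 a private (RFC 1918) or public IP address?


RFC 1918 private ranges:
  10.0.0.0/8 (10.0.0.0 - 10.255.255.255)
  172.16.0.0/12 (172.16.0.0 - 172.31.255.255)
  192.168.0.0/16 (192.168.0.0 - 192.168.255.255)
Private (in 192.168.0.0/16)


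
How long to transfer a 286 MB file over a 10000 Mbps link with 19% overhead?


Effective throughput = 10000 * (1 - 19/100) = 8100.0 Mbps
File size in Mb = 286 * 8 = 2288 Mb
Time = 2288 / 8100.0
Time = 0.2825 seconds


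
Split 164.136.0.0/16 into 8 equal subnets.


New prefix = 16 + 3 = 19
Each subnet has 8192 addresses
  164.136.0.0/19
  164.136.32.0/19
  164.136.64.0/19
  164.136.96.0/19
  164.136.128.0/19
  164.136.160.0/19
  164.136.192.0/19
  164.136.224.0/19
Subnets: 164.136.0.0/19, 164.136.32.0/19, 164.136.64.0/19, 164.136.96.0/19, 164.136.128.0/19, 164.136.160.0/19, 164.136.192.0/19, 164.136.224.0/19


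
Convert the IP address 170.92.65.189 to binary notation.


170 = 10101010
92 = 01011100
65 = 01000001
189 = 10111101
Binary: 10101010.01011100.01000001.10111101


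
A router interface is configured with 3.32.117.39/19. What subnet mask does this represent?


/19 means 19 network bits, 13 host bits
Binary: 11111111111111111110000000000000
Mask: 255.255.224.0


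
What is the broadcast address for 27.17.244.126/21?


Network: 27.17.240.0/21
Host bits = 11
Set all host bits to 1:
Broadcast: 27.17.247.255


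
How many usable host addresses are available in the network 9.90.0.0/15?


Host bits = 32 - 15 = 17
Total addresses = 2^17 = 131072
Usable = total - 2 (network and broadcast)
Usable hosts: 131070


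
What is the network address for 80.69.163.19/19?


IP:   01010000.01000101.10100011.00010011
Mask: 11111111.11111111.11100000.00000000
AND operation:
Net:  01010000.01000101.10100000.00000000
Network: 80.69.160.0/19


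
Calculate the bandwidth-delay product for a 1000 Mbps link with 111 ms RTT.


BDP = bandwidth * RTT
= 1000 Mbps * 111 ms
= 1000 * 1e6 * 111 / 1000 bits
= 111000000 bits
= 13875000 bytes
= 13549.8047 KB
BDP = 111000000 bits (13875000 bytes)


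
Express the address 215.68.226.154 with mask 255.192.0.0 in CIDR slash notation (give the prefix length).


Binary: 11111111.11000000.00000000.00000000
Count leading 1s
Prefix: /10


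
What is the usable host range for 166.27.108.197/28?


Network: 166.27.108.192
Broadcast: 166.27.108.207
First usable = network + 1
Last usable = broadcast - 1
Range: 166.27.108.193 to 166.27.108.206


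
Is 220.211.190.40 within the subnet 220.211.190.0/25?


Subnet network: 220.211.190.0
Test IP AND mask: 220.211.190.0
Yes, 220.211.190.40 is in 220.211.190.0/25


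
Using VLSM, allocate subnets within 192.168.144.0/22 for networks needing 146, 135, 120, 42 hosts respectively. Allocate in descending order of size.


146 hosts -> /24 (254 usable): 192.168.144.0/24
135 hosts -> /24 (254 usable): 192.168.145.0/24
120 hosts -> /25 (126 usable): 192.168.146.0/25
42 hosts -> /26 (62 usable): 192.168.146.128/26
Allocation: 192.168.144.0/24 (146 hosts, 254 usable); 192.168.145.0/24 (135 hosts, 254 usable); 192.168.146.0/25 (120 hosts, 126 usable); 192.168.146.128/26 (42 hosts, 62 usable)


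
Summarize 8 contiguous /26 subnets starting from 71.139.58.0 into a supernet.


Original prefix: /26
Number of subnets: 8 = 2^3
New prefix = 26 - 3 = 23
Supernet: 71.139.58.0/23


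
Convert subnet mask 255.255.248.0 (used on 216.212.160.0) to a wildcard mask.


Subnet mask: 255.255.248.0
Wildcard = 255.255.255.255 - subnet mask
255 - 255 = 0
255 - 255 = 0
255 - 248 = 7
255 - 0 = 255
Wildcard: 0.0.7.255


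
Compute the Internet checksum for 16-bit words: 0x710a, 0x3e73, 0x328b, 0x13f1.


Sum all words (with carry folding):
+ 0x710a = 0x710a
+ 0x3e73 = 0xaf7d
+ 0x328b = 0xe208
+ 0x13f1 = 0xf5f9
One's complement: ~0xf5f9
Checksum = 0x0a06


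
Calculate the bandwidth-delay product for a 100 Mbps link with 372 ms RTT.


BDP = bandwidth * RTT
= 100 Mbps * 372 ms
= 100 * 1e6 * 372 / 1000 bits
= 37200000 bits
= 4650000 bytes
= 4541.0156 KB
BDP = 37200000 bits (4650000 bytes)


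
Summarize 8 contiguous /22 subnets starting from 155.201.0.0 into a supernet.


Original prefix: /22
Number of subnets: 8 = 2^3
New prefix = 22 - 3 = 19
Supernet: 155.201.0.0/19


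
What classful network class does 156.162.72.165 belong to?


First octet: 156
Binary: 10011100
10xxxxxx -> Class B (128-191)
Class B, default mask 255.255.0.0 (/16)


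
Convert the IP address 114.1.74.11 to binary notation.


114 = 01110010
1 = 00000001
74 = 01001010
11 = 00001011
Binary: 01110010.00000001.01001010.00001011


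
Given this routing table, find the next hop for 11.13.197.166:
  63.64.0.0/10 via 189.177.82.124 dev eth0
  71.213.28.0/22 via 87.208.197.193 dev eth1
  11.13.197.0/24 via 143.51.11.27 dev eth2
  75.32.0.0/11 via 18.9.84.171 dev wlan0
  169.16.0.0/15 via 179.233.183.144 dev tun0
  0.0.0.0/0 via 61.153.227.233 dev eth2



Longest prefix match for 11.13.197.166:
  /10 63.64.0.0: no
  /22 71.213.28.0: no
  /24 11.13.197.0: MATCH
  /11 75.32.0.0: no
  /15 169.16.0.0: no
  /0 0.0.0.0: MATCH
Selected: next-hop 143.51.11.27 via eth2 (matched /24)


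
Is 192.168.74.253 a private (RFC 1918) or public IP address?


RFC 1918 private ranges:
  10.0.0.0/8 (10.0.0.0 - 10.255.255.255)
  172.16.0.0/12 (172.16.0.0 - 172.31.255.255)
  192.168.0.0/16 (192.168.0.0 - 192.168.255.255)
Private (in 192.168.0.0/16)


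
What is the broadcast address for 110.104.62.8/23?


Network: 110.104.62.0/23
Host bits = 9
Set all host bits to 1:
Broadcast: 110.104.63.255


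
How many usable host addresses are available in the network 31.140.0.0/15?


Host bits = 32 - 15 = 17
Total addresses = 2^17 = 131072
Usable = total - 2 (network and broadcast)
Usable hosts: 131070


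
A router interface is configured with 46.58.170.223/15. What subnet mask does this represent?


/15 means 15 network bits, 17 host bits
Binary: 11111111111111100000000000000000
Mask: 255.254.0.0


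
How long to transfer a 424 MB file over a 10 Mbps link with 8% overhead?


Effective throughput = 10 * (1 - 8/100) = 9.2 Mbps
File size in Mb = 424 * 8 = 3392 Mb
Time = 3392 / 9.2
Time = 368.6957 seconds


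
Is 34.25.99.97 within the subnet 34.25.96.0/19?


Subnet network: 34.25.96.0
Test IP AND mask: 34.25.96.0
Yes, 34.25.99.97 is in 34.25.96.0/19


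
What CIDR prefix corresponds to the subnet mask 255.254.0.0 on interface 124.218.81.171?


Binary: 11111111.11111110.00000000.00000000
Count leading 1s
Prefix: /15


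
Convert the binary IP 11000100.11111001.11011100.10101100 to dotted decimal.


11000100 = 196
11111001 = 249
11011100 = 220
10101100 = 172
IP: 196.249.220.172


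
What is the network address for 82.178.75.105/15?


IP:   01010010.10110010.01001011.01101001
Mask: 11111111.11111110.00000000.00000000
AND operation:
Net:  01010010.10110010.00000000.00000000
Network: 82.178.0.0/15


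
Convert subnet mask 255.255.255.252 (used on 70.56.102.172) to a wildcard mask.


Subnet mask: 255.255.255.252
Wildcard = 255.255.255.255 - subnet mask
255 - 255 = 0
255 - 255 = 0
255 - 255 = 0
255 - 252 = 3
Wildcard: 0.0.0.3


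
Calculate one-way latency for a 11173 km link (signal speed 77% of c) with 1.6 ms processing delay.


Speed = 0.77 * 3e5 km/s = 231000 km/s
Propagation delay = 11173 / 231000 = 0.0484 s = 48.368 ms
Processing delay = 1.6 ms
Total one-way latency = 49.968 ms


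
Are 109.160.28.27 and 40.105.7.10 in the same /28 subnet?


Mask: 255.255.255.240
109.160.28.27 AND mask = 109.160.28.16
40.105.7.10 AND mask = 40.105.7.0
No, different subnets (109.160.28.16 vs 40.105.7.0)


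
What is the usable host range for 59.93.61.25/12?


Network: 59.80.0.0
Broadcast: 59.95.255.255
First usable = network + 1
Last usable = broadcast - 1
Range: 59.80.0.1 to 59.95.255.254


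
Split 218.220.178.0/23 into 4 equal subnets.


New prefix = 23 + 2 = 25
Each subnet has 128 addresses
  218.220.178.0/25
  218.220.178.128/25
  218.220.179.0/25
  218.220.179.128/25
Subnets: 218.220.178.0/25, 218.220.178.128/25, 218.220.179.0/25, 218.220.179.128/25


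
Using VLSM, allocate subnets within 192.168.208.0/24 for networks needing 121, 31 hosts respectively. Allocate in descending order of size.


121 hosts -> /25 (126 usable): 192.168.208.0/25
31 hosts -> /26 (62 usable): 192.168.208.128/26
Allocation: 192.168.208.0/25 (121 hosts, 126 usable); 192.168.208.128/26 (31 hosts, 62 usable)


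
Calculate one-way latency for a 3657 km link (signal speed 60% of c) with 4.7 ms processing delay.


Speed = 0.6 * 3e5 km/s = 180000 km/s
Propagation delay = 3657 / 180000 = 0.0203 s = 20.3167 ms
Processing delay = 4.7 ms
Total one-way latency = 25.0167 ms


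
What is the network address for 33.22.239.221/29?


IP:   00100001.00010110.11101111.11011101
Mask: 11111111.11111111.11111111.11111000
AND operation:
Net:  00100001.00010110.11101111.11011000
Network: 33.22.239.216/29


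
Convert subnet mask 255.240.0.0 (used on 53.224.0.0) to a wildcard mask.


Subnet mask: 255.240.0.0
Wildcard = 255.255.255.255 - subnet mask
255 - 255 = 0
255 - 240 = 15
255 - 0 = 255
255 - 0 = 255
Wildcard: 0.15.255.255


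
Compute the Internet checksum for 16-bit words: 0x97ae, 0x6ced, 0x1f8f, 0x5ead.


Sum all words (with carry folding):
+ 0x97ae = 0x97ae
+ 0x6ced = 0x049c
+ 0x1f8f = 0x242b
+ 0x5ead = 0x82d8
One's complement: ~0x82d8
Checksum = 0x7d27


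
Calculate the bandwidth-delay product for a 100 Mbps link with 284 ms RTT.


BDP = bandwidth * RTT
= 100 Mbps * 284 ms
= 100 * 1e6 * 284 / 1000 bits
= 28400000 bits
= 3550000 bytes
= 3466.7969 KB
BDP = 28400000 bits (3550000 bytes)


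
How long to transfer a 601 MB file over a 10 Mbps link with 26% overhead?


Effective throughput = 10 * (1 - 26/100) = 7.4 Mbps
File size in Mb = 601 * 8 = 4808 Mb
Time = 4808 / 7.4
Time = 649.7297 seconds


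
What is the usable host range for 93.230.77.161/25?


Network: 93.230.77.128
Broadcast: 93.230.77.255
First usable = network + 1
Last usable = broadcast - 1
Range: 93.230.77.129 to 93.230.77.254


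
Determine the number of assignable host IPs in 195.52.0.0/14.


Host bits = 32 - 14 = 18
Total addresses = 2^18 = 262144
Usable = total - 2 (network and broadcast)
Usable hosts: 262142


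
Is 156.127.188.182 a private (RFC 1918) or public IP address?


RFC 1918 private ranges:
  10.0.0.0/8 (10.0.0.0 - 10.255.255.255)
  172.16.0.0/12 (172.16.0.0 - 172.31.255.255)
  192.168.0.0/16 (192.168.0.0 - 192.168.255.255)
Public (not in any RFC 1918 range)


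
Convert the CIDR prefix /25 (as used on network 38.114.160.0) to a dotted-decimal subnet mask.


/25 means 25 network bits, 7 host bits
Binary: 11111111111111111111111110000000
Mask: 255.255.255.128


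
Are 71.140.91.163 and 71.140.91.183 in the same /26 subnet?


Mask: 255.255.255.192
71.140.91.163 AND mask = 71.140.91.128
71.140.91.183 AND mask = 71.140.91.128
Yes, same subnet (71.140.91.128)


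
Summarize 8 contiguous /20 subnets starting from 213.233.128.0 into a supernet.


Original prefix: /20
Number of subnets: 8 = 2^3
New prefix = 20 - 3 = 17
Supernet: 213.233.128.0/17


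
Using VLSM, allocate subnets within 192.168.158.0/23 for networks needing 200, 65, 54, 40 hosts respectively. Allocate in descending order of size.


200 hosts -> /24 (254 usable): 192.168.158.0/24
65 hosts -> /25 (126 usable): 192.168.159.0/25
54 hosts -> /26 (62 usable): 192.168.159.128/26
40 hosts -> /26 (62 usable): 192.168.159.192/26
Allocation: 192.168.158.0/24 (200 hosts, 254 usable); 192.168.159.0/25 (65 hosts, 126 usable); 192.168.159.128/26 (54 hosts, 62 usable); 192.168.159.192/26 (40 hosts, 62 usable)


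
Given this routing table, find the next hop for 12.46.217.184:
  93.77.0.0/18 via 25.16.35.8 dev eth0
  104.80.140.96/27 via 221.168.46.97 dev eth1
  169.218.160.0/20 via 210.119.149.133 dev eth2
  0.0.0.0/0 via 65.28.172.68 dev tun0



Longest prefix match for 12.46.217.184:
  /18 93.77.0.0: no
  /27 104.80.140.96: no
  /20 169.218.160.0: no
  /0 0.0.0.0: MATCH
Selected: next-hop 65.28.172.68 via tun0 (matched /0)


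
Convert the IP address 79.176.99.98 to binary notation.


79 = 01001111
176 = 10110000
99 = 01100011
98 = 01100010
Binary: 01001111.10110000.01100011.01100010


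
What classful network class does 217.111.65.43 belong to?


First octet: 217
Binary: 11011001
110xxxxx -> Class C (192-223)
Class C, default mask 255.255.255.0 (/24)


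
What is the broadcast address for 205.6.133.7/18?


Network: 205.6.128.0/18
Host bits = 14
Set all host bits to 1:
Broadcast: 205.6.191.255


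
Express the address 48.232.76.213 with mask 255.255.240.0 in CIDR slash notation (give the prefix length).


Binary: 11111111.11111111.11110000.00000000
Count leading 1s
Prefix: /20


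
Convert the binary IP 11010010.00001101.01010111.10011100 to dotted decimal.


11010010 = 210
00001101 = 13
01010111 = 87
10011100 = 156
IP: 210.13.87.156


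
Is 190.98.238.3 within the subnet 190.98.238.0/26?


Subnet network: 190.98.238.0
Test IP AND mask: 190.98.238.0
Yes, 190.98.238.3 is in 190.98.238.0/26


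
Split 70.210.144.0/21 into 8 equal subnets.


New prefix = 21 + 3 = 24
Each subnet has 256 addresses
  70.210.144.0/24
  70.210.145.0/24
  70.210.146.0/24
  70.210.147.0/24
  70.210.148.0/24
  70.210.149.0/24
  70.210.150.0/24
  70.210.151.0/24
Subnets: 70.210.144.0/24, 70.210.145.0/24, 70.210.146.0/24, 70.210.147.0/24, 70.210.148.0/24, 70.210.149.0/24, 70.210.150.0/24, 70.210.151.0/24


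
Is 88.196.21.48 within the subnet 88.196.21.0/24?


Subnet network: 88.196.21.0
Test IP AND mask: 88.196.21.0
Yes, 88.196.21.48 is in 88.196.21.0/24


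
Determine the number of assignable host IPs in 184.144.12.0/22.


Host bits = 32 - 22 = 10
Total addresses = 2^10 = 1024
Usable = total - 2 (network and broadcast)
Usable hosts: 1022


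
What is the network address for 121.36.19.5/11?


IP:   01111001.00100100.00010011.00000101
Mask: 11111111.11100000.00000000.00000000
AND operation:
Net:  01111001.00100000.00000000.00000000
Network: 121.32.0.0/11


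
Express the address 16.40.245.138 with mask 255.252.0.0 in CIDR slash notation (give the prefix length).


Binary: 11111111.11111100.00000000.00000000
Count leading 1s
Prefix: /14


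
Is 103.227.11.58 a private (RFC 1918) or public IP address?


RFC 1918 private ranges:
  10.0.0.0/8 (10.0.0.0 - 10.255.255.255)
  172.16.0.0/12 (172.16.0.0 - 172.31.255.255)
  192.168.0.0/16 (192.168.0.0 - 192.168.255.255)
Public (not in any RFC 1918 range)


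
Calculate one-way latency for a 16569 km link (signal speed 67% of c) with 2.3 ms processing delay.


Speed = 0.67 * 3e5 km/s = 201000 km/s
Propagation delay = 16569 / 201000 = 0.0824 s = 82.4328 ms
Processing delay = 2.3 ms
Total one-way latency = 84.7328 ms


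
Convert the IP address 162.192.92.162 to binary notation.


162 = 10100010
192 = 11000000
92 = 01011100
162 = 10100010
Binary: 10100010.11000000.01011100.10100010


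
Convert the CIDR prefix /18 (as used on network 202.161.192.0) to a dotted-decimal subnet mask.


/18 means 18 network bits, 14 host bits
Binary: 11111111111111111100000000000000
Mask: 255.255.192.0


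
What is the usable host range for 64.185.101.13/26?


Network: 64.185.101.0
Broadcast: 64.185.101.63
First usable = network + 1
Last usable = broadcast - 1
Range: 64.185.101.1 to 64.185.101.62


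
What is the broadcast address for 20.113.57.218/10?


Network: 20.64.0.0/10
Host bits = 22
Set all host bits to 1:
Broadcast: 20.127.255.255


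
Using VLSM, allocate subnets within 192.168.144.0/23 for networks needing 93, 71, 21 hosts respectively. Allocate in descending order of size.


93 hosts -> /25 (126 usable): 192.168.144.0/25
71 hosts -> /25 (126 usable): 192.168.144.128/25
21 hosts -> /27 (30 usable): 192.168.145.0/27
Allocation: 192.168.144.0/25 (93 hosts, 126 usable); 192.168.144.128/25 (71 hosts, 126 usable); 192.168.145.0/27 (21 hosts, 30 usable)


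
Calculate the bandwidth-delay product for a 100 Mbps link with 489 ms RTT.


BDP = bandwidth * RTT
= 100 Mbps * 489 ms
= 100 * 1e6 * 489 / 1000 bits
= 48900000 bits
= 6112500 bytes
= 5969.2383 KB
BDP = 48900000 bits (6112500 bytes)


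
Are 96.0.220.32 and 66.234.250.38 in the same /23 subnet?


Mask: 255.255.254.0
96.0.220.32 AND mask = 96.0.220.0
66.234.250.38 AND mask = 66.234.250.0
No, different subnets (96.0.220.0 vs 66.234.250.0)


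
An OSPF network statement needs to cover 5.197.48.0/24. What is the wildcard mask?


Subnet mask: 255.255.255.0
Wildcard = 255.255.255.255 - subnet mask
255 - 255 = 0
255 - 255 = 0
255 - 255 = 0
255 - 0 = 255
Wildcard: 0.0.0.255


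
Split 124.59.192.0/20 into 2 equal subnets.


New prefix = 20 + 1 = 21
Each subnet has 2048 addresses
  124.59.192.0/21
  124.59.200.0/21
Subnets: 124.59.192.0/21, 124.59.200.0/21


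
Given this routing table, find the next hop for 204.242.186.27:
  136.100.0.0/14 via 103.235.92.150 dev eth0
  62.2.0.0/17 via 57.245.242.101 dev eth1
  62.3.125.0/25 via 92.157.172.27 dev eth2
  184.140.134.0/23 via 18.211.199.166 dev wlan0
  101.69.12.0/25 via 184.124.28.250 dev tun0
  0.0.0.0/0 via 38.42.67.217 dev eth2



Longest prefix match for 204.242.186.27:
  /14 136.100.0.0: no
  /17 62.2.0.0: no
  /25 62.3.125.0: no
  /23 184.140.134.0: no
  /25 101.69.12.0: no
  /0 0.0.0.0: MATCH
Selected: next-hop 38.42.67.217 via eth2 (matched /0)


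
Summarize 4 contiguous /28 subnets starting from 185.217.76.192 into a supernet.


Original prefix: /28
Number of subnets: 4 = 2^2
New prefix = 28 - 2 = 26
Supernet: 185.217.76.192/26


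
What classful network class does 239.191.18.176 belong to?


First octet: 239
Binary: 11101111
1110xxxx -> Class D (224-239)
Class D (multicast), default mask N/A


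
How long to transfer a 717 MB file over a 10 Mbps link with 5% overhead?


Effective throughput = 10 * (1 - 5/100) = 9.5 Mbps
File size in Mb = 717 * 8 = 5736 Mb
Time = 5736 / 9.5
Time = 603.7895 seconds


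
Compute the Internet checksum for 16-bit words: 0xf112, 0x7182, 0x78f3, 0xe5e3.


Sum all words (with carry folding):
+ 0xf112 = 0xf112
+ 0x7182 = 0x6295
+ 0x78f3 = 0xdb88
+ 0xe5e3 = 0xc16c
One's complement: ~0xc16c
Checksum = 0x3e93


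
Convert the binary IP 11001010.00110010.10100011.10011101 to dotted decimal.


11001010 = 202
00110010 = 50
10100011 = 163
10011101 = 157
IP: 202.50.163.157


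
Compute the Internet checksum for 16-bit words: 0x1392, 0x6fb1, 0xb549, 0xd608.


Sum all words (with carry folding):
+ 0x1392 = 0x1392
+ 0x6fb1 = 0x8343
+ 0xb549 = 0x388d
+ 0xd608 = 0x0e96
One's complement: ~0x0e96
Checksum = 0xf169


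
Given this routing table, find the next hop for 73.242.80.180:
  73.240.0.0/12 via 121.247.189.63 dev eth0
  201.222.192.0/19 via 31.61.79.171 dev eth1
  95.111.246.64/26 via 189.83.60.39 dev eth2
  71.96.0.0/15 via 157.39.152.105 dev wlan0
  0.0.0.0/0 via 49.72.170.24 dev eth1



Longest prefix match for 73.242.80.180:
  /12 73.240.0.0: MATCH
  /19 201.222.192.0: no
  /26 95.111.246.64: no
  /15 71.96.0.0: no
  /0 0.0.0.0: MATCH
Selected: next-hop 121.247.189.63 via eth0 (matched /12)
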